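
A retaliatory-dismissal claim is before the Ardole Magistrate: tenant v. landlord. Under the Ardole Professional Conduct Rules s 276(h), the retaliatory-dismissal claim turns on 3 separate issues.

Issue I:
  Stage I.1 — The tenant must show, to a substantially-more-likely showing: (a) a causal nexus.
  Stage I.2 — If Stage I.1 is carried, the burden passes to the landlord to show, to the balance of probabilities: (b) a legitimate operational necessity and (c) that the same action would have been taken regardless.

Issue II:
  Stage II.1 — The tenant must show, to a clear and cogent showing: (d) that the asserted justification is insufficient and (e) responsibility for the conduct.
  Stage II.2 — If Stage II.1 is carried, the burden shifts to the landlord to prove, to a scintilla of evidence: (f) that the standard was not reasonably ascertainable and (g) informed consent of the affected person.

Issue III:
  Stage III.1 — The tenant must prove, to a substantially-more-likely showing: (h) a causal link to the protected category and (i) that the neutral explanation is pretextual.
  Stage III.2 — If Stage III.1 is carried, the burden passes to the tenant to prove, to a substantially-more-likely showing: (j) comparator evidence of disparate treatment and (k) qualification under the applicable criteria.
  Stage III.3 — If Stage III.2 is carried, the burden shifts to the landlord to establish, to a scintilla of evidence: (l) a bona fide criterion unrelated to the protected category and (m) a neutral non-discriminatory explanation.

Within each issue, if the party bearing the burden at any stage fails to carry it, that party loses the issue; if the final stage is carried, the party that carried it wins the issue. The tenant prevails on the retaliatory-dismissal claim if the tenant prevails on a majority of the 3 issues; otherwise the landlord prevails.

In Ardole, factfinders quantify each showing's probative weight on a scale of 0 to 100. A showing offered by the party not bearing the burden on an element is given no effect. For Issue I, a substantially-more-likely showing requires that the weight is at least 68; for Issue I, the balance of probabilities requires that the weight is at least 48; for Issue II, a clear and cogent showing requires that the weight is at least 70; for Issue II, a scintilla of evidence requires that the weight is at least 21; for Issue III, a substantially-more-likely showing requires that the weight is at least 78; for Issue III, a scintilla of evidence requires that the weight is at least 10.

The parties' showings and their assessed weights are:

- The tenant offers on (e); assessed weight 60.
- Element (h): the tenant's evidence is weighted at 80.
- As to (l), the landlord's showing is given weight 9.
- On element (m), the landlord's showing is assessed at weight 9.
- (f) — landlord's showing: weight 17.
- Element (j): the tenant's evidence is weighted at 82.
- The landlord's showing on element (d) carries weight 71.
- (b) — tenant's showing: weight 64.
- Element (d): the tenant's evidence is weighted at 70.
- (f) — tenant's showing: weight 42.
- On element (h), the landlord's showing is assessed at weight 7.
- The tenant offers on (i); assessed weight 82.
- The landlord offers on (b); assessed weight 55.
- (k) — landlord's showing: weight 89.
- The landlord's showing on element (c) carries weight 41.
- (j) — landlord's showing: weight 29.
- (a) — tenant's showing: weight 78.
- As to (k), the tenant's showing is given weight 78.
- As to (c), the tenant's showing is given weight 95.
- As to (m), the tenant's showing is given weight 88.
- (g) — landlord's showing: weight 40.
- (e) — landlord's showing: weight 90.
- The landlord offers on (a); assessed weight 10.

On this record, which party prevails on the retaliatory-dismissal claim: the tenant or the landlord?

tenant

— Issue I —
Stage I.1 — burden on tenant; standard: a substantially-more-likely showing (weight is at least 68).
    (a): 78 (landlord's 10 disregarded) ≥ 68 [met]
  All elements met. The burden passes to the landlord.
Stage I.2 — burden on landlord; standard: the balance of probabilities (weight is at least 48).
    (b): 55 (tenant's 64 disregarded) ≥ 48 [met]
    (c): 41 (tenant's 95 disregarded) < 48 [not met]
  Not every element is met, so the landlord fails to carry Stage I.2.
The analysis ends at Stage I.2; the tenant prevails on this issue.
— Issue II —
Stage II.1 — burden on tenant; standard: a clear and cogent showing (weight is at least 70).
    (d): 70 (landlord's 71 disregarded) ≥ 70 [met]
    (e): 60 (landlord's 90 disregarded) < 70 [not met]
  Stage II.1 not carried; the tenant fails its burden.
So the landlord prevails on this issue.
— Issue III —
Stage III.1 — burden on tenant; standard: a substantially-more-likely showing (weight is at least 78).
    (h): 80 (landlord's 7 disregarded) ≥ 78 [met]
    (i): 82 ≥ 78 [met]
  Stage III.1 is satisfied; the tenant continues to bear the burden.
Stage III.2 — burden on tenant; standard: a substantially-more-likely showing (weight is at least 78).
    (j): 82 (landlord's 29 disregarded) ≥ 78 [met]
    (k): 78 (landlord's 89 disregarded) ≥ 78 [met]
  The tenant carries Stage III.2; the landlord now bears the burden.
Stage III.3 — burden on landlord; standard: a scintilla of evidence (weight is at least 10).
    (l): 9 < 10 [not met]
    (m): 9 (tenant's 88 disregarded) < 10 [not met]
  The landlord does not carry Stage III.3.
So the tenant prevails on this issue.
Per-issue: Issue I → tenant; Issue II → landlord; Issue III → tenant. The tenant must prevail on a majority of issues; overall, the tenant prevails.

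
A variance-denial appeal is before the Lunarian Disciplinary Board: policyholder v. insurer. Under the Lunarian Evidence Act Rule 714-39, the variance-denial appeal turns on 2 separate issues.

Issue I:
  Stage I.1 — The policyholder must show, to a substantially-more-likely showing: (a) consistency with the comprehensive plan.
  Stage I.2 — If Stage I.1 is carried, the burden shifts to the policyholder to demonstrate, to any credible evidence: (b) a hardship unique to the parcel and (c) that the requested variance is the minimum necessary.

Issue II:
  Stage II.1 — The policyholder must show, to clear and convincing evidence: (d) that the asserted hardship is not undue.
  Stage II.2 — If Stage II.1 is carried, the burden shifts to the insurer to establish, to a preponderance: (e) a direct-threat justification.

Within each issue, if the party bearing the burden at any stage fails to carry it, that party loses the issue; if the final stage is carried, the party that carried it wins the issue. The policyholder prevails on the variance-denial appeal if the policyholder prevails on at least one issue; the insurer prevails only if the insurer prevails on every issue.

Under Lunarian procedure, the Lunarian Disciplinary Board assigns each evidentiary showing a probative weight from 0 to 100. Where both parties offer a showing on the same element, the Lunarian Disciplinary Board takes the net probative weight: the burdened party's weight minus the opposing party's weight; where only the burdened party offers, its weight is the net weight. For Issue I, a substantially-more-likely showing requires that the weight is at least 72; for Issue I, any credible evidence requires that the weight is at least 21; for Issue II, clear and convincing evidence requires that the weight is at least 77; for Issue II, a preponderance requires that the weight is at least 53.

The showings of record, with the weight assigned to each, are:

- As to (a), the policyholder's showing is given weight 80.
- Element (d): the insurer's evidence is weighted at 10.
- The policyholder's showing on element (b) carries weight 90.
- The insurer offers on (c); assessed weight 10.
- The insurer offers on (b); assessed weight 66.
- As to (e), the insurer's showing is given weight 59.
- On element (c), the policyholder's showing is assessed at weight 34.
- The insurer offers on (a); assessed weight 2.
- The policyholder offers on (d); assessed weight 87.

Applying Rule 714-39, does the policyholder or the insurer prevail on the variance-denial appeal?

— Issue I —
At Stage I.1 the policyholder must meet a substantially-more-likely showing (weight is at least 72): on (a) the weight is 80 less the opposing 2 gives net 78, ≥ 72, so (a) meets the standard.
  Stage I.1 carried; the burden remains with the policyholder.
At Stage I.2 the policyholder must meet any credible evidence (weight is at least 21): on (b) the weight is 90 less the opposing 66 gives net 24, ≥ 21, so (b) meets the standard; on (c) the weight is 34 less the opposing 10 gives net 24, ≥ 21, so (c) meets the standard.
  All elements met at the final stage.
All stages carried — the policyholder prevails on this issue.
— Issue II —
Stage II.1 — burden on policyholder; standard: clear and convincing evidence (weight is at least 77).
    (d): 87 − 10 = 77 ≥ 77 [met]
  All elements met. The burden passes to the insurer.
Stage II.2 — burden on insurer; standard: a preponderance (weight is at least 53).
    (e): 59 ≥ 53 [met]
  All elements met at the final stage.
All stages carried — the insurer prevails on this issue.
Per-issue: Issue I → policyholder; Issue II → insurer. The policyholder must prevail on at least one issue; overall, the policyholder prevails.

policyholder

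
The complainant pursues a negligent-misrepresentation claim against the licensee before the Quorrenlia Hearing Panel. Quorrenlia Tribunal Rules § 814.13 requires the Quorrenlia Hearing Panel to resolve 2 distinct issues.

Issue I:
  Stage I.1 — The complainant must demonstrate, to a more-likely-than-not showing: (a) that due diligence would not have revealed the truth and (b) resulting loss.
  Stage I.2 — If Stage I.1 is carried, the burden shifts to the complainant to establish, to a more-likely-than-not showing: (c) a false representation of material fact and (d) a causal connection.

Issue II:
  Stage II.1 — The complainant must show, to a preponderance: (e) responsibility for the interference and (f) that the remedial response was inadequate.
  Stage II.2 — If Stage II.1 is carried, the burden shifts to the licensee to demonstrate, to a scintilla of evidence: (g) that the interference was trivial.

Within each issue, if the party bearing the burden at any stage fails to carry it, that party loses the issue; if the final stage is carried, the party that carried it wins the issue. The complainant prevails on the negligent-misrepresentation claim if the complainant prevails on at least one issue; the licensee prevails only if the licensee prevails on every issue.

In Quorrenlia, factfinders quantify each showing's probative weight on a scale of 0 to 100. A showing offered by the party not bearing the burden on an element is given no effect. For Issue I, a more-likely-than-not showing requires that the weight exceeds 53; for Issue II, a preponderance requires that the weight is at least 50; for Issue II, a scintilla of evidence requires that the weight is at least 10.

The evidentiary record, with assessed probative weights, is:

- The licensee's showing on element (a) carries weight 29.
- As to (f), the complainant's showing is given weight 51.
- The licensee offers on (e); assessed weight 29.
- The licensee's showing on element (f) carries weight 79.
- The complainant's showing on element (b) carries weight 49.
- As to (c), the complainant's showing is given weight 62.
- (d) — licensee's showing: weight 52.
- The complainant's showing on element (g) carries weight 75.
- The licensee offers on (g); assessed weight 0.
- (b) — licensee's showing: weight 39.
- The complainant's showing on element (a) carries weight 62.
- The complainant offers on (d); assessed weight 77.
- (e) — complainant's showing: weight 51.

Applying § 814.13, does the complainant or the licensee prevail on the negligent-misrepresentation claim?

complainant

— Issue I —
At Stage I.1 the complainant must meet a more-likely-than-not showing (weight exceeds 53): on (a) the weight is 62 (the licensee's 29 is given no effect), which does exceed 53, so (a) meets the standard; on (b) the weight is 49 (the licensee's 39 is given no effect), ≤ 53, so (b) does not meet the standard.
  Not every element is met, so the complainant fails to carry Stage I.1.
The analysis ends at Stage I.1; the licensee prevails on this issue.
— Issue II —
Stage II.1 — burden on complainant; standard: a preponderance (weight is at least 50).
    (e): 51 (licensee's 29 disregarded) ≥ 50 [met]
    (f): 51 (licensee's 79 disregarded) ≥ 50 [met]
  Stage II.1 is satisfied; the onus moves to the licensee.
Stage II.2 — burden on licensee; standard: a scintilla of evidence (weight is at least 10).
    (g): 0 (complainant's 75 disregarded) < 10 [not met]
  Stage II.2 not carried; the licensee fails its burden.
So the complainant prevails on this issue.
Per-issue: Issue I → licensee; Issue II → complainant. The complainant must prevail on at least one issue; overall, the complainant prevails.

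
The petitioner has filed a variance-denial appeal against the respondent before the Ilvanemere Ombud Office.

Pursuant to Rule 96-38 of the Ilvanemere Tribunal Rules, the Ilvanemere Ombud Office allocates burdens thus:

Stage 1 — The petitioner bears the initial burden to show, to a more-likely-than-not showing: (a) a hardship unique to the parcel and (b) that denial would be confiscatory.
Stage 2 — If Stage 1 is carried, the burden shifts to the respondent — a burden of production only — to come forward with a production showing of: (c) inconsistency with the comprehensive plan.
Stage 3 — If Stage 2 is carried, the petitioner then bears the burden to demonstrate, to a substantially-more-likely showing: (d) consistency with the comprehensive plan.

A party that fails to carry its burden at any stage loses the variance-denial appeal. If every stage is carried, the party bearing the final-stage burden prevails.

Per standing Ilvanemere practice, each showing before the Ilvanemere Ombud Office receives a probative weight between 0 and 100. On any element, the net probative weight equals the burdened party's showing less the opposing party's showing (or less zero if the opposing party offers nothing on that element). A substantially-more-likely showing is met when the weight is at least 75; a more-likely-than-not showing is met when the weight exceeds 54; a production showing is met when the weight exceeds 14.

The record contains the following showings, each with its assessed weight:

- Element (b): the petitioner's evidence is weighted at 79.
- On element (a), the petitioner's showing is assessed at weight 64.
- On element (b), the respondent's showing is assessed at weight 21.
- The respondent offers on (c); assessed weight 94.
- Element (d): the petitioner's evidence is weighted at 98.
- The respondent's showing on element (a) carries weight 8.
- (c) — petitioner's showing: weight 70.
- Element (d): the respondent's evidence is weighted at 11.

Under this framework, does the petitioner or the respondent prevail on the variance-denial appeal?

petitioner

Stage 1 — burden on petitioner; standard: a more-likely-than-not showing (weight exceeds 54).
    (a): 64 − 8 = 56 > 54 [met]
    (b): 79 − 21 = 58 > 54 [met]
  Stage 1 carried; the burden shifts to the respondent.
Stage 2 — burden on respondent; standard: a production showing (weight exceeds 14).
    (c): 94 − 70 = 24 > 14 [met]
  Stage 2 carried; the burden shifts to the petitioner.
Stage 3 — burden on petitioner; standard: a substantially-more-likely showing (weight is at least 75).
    (d): 98 − 11 = 87 ≥ 75 [met]
  All elements met at the final stage.
Every stage carried; the petitioner prevails.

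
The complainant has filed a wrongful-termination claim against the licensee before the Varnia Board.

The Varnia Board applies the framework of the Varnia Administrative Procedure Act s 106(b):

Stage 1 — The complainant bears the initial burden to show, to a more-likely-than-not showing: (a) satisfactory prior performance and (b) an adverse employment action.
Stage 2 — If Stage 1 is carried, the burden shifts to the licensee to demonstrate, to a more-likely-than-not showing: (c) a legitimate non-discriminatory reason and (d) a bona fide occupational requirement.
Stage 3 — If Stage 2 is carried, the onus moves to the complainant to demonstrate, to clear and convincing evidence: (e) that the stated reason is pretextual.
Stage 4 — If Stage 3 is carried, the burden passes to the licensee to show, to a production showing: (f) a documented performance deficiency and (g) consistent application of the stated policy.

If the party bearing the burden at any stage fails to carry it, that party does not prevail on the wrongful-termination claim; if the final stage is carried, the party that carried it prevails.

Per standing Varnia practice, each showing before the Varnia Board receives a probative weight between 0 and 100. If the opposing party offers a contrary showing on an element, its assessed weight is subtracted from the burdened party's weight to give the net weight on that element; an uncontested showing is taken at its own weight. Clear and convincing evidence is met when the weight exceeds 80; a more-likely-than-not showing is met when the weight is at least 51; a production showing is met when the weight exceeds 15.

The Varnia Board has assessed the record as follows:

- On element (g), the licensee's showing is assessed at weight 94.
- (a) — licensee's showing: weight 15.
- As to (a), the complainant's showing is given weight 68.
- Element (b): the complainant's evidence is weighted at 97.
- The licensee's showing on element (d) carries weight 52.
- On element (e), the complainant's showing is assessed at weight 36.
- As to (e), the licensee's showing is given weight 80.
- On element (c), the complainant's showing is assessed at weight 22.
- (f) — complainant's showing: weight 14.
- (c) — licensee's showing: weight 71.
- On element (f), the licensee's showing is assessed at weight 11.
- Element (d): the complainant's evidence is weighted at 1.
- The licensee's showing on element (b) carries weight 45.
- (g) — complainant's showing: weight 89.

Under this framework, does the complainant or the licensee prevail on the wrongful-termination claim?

Stage 1 — burden on complainant; standard: a more-likely-than-not showing (weight is at least 51).
    (a): 68 − 15 = 53 ≥ 51 [met]
    (b): 97 − 45 = 52 ≥ 51 [met]
  All elements met. The burden passes to the licensee.
Stage 2 — burden on licensee; standard: a more-likely-than-not showing (weight is at least 51).
    (c): 71 − 22 = 49 < 51 [not met]
    (d): 52 − 1 = 51 ≥ 51 [met]
  The licensee does not carry Stage 2.
The analysis ends at Stage 2; the complainant prevails.

complainant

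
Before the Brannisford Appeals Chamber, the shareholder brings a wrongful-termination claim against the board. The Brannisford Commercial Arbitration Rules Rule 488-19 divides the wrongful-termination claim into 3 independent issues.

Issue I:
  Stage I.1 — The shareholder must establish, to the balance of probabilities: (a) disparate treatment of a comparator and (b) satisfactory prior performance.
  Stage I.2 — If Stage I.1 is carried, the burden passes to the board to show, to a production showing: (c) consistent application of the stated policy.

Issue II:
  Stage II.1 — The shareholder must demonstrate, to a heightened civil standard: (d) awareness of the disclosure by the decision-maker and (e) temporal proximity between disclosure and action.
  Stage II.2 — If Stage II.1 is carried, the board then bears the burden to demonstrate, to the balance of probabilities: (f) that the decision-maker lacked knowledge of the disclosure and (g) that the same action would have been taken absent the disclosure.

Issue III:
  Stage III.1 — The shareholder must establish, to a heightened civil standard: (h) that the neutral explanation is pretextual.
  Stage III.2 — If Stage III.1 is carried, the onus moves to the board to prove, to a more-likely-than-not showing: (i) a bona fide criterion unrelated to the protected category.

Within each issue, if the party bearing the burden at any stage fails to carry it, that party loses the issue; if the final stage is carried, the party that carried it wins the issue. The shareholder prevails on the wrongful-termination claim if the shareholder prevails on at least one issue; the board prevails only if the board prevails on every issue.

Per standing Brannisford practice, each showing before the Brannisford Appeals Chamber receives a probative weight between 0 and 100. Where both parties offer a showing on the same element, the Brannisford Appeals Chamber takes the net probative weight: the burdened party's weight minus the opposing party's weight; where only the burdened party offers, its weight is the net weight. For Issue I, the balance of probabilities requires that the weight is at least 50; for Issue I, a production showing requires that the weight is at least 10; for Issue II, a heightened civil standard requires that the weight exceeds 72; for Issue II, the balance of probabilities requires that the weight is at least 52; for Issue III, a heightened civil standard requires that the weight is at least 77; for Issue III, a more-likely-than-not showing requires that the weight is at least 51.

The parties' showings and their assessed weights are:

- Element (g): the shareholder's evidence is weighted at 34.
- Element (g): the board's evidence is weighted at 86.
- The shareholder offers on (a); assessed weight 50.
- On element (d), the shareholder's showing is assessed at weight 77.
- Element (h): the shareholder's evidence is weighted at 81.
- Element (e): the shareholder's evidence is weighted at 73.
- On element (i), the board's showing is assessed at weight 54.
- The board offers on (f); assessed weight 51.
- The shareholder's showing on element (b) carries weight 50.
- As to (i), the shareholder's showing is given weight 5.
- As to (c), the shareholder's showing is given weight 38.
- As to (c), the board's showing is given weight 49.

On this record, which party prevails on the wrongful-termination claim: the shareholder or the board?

shareholder

— Issue I —
Stage I.1 — burden on shareholder; standard: the balance of probabilities (weight is at least 50).
    (a): 50 ≥ 50 [met]
    (b): 50 ≥ 50 [met]
  All elements met. The burden passes to the board.
Stage I.2 — burden on board; standard: a production showing (weight is at least 10).
    (c): 49 − 38 = 11 ≥ 10 [met]
  Stage I.2 carried; the final stage is satisfied.
All stages carried — the board prevails on this issue.
— Issue II —
At Stage II.1 the shareholder must meet a heightened civil standard (weight exceeds 72): on (d) the weight is 77, which does exceed 72, so (d) meets the standard; on (e) the weight is 73, > 72, so (e) meets the standard.
  All elements met. The burden passes to the board.
At Stage II.2 the board must meet the balance of probabilities (weight is at least 52): on (f) the weight is 51, < 52, so (f) does not meet the standard; on (g) the weight is 86 less the opposing 34 gives net 52, ≥ 52, so (g) meets the standard.
  The board does not carry Stage II.2.
The analysis ends at Stage II.2; the shareholder prevails on this issue.
— Issue III —
Stage III.1 — burden on shareholder; standard: a heightened civil standard (weight is at least 77).
    (h): 81 ≥ 77 [met]
  Stage III.1 is satisfied; the onus moves to the board.
Stage III.2 — burden on board; standard: a more-likely-than-not showing (weight is at least 51).
    (i): 54 − 5 = 49 < 51 [not met]
  Not every element is met, so the board fails to carry Stage III.2.
The shareholder prevails on this issue.
Per-issue: Issue I → board; Issue II → shareholder; Issue III → shareholder. The shareholder must prevail on at least one issue; overall, the shareholder prevails.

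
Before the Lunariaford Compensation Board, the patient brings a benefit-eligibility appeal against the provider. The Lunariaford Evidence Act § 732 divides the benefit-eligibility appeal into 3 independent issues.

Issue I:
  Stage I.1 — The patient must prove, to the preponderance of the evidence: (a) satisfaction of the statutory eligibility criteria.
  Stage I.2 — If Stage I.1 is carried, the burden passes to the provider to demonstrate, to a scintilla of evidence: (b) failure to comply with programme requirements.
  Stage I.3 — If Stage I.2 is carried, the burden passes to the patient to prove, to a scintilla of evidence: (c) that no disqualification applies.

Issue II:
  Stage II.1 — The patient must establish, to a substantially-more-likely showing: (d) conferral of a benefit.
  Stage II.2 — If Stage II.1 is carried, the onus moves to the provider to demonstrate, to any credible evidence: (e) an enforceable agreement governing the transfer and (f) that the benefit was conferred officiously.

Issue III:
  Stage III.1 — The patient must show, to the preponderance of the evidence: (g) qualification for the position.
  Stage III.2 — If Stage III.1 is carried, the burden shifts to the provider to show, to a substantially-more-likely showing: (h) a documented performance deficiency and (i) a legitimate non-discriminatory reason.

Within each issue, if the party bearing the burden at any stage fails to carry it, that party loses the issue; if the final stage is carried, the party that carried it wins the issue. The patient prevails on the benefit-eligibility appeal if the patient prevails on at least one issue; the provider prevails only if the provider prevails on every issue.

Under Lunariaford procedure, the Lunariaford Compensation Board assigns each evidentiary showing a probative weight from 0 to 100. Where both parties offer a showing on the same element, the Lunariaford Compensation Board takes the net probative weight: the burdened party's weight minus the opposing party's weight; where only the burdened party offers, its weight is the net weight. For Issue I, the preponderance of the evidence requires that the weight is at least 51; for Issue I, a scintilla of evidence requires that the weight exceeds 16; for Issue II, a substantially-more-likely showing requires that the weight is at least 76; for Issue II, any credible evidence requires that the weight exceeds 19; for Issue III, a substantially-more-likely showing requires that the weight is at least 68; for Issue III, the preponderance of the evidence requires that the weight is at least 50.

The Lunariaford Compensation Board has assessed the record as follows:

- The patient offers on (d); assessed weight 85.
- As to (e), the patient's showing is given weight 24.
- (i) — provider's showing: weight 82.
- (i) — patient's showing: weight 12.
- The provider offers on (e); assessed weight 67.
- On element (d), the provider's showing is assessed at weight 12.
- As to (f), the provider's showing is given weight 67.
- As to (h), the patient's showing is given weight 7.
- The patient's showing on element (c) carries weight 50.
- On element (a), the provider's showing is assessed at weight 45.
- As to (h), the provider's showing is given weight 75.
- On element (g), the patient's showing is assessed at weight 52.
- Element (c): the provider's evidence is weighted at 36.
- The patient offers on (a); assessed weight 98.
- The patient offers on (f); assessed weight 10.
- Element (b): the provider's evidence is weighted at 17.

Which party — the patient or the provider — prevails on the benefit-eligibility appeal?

provider

— Issue I —
Stage I.1 (patient, the preponderance of the evidence, weight is at least 51): (a) net 98−45=53 ≥ 51 — meets.
  Stage I.1 carried; the burden shifts to the provider.
Stage I.2 (provider, a scintilla of evidence, weight exceeds 16): (b) 17 > 16 — meets.
  The provider carries Stage I.2; the patient now bears the burden.
Stage I.3 (patient, a scintilla of evidence, weight exceeds 16): (c) net 50−36=14 ≤ 16 — fails.
  Not every element is met, so the patient fails to carry Stage I.3.
So the provider prevails on this issue.
— Issue II —
At Stage II.1 the patient must meet a substantially-more-likely showing (weight is at least 76): on (d) the weight is 85 less the opposing 12 gives net 73, < 76, so (d) does not meet the standard.
  The patient does not carry Stage II.1.
The analysis ends at Stage II.1; the provider prevails on this issue.
— Issue III —
Stage III.1 — burden on patient; standard: the preponderance of the evidence (weight is at least 50).
    (g): 52 ≥ 50 [met]
  The patient carries Stage III.1; the provider now bears the burden.
Stage III.2 — burden on provider; standard: a substantially-more-likely showing (weight is at least 68).
    (h): 75 − 7 = 68 ≥ 68 [met]
    (i): 82 − 12 = 70 ≥ 68 [met]
  The provider carries the last stage.
Every stage carried; the provider prevails on this issue.
Per-issue: Issue I → provider; Issue II → provider; Issue III → provider. The patient must prevail on at least one issue; overall, the provider prevails.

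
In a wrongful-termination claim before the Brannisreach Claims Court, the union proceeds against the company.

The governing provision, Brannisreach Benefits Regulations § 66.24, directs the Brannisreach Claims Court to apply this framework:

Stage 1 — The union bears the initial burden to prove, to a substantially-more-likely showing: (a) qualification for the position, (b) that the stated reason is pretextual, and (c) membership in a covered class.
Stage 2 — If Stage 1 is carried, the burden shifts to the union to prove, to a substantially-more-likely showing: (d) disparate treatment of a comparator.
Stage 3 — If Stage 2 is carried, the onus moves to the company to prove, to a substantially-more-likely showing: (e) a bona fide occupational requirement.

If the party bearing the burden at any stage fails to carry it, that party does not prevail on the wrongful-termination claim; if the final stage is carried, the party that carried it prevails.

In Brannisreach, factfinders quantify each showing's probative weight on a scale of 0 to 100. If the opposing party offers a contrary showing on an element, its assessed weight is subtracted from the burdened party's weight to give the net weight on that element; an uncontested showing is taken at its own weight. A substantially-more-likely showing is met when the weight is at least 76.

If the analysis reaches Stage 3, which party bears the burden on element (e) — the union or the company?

Stage 3's rule assigns the burden to the company (to a substantially-more-likely showing).

company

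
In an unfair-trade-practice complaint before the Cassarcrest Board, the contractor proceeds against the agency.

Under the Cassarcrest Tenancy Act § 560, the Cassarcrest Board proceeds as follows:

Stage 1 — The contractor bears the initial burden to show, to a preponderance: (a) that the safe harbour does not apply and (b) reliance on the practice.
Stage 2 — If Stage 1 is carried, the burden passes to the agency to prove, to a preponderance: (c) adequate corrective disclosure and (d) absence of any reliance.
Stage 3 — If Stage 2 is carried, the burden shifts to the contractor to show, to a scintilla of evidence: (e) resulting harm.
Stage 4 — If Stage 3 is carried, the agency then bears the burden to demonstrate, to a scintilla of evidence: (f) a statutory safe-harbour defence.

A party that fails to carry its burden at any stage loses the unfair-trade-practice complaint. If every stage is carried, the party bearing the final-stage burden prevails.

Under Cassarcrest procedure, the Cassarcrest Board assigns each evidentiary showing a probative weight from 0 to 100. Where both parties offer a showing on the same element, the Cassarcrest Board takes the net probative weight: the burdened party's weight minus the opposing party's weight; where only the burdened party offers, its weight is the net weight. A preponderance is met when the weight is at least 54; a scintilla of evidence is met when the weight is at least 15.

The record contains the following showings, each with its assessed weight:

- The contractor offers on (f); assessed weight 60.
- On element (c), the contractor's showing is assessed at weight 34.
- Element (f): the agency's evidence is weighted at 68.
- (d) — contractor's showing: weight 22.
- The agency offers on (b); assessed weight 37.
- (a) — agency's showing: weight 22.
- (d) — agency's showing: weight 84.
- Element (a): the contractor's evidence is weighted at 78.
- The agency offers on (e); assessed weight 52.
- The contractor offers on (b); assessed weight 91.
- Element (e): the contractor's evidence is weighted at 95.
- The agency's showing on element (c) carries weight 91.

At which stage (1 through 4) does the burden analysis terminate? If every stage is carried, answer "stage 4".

stage 4

Stage 1 (contractor, a preponderance, weight is at least 54): (a) net 78−22=56 ≥ 54 — meets; (b) net 91−37=54 ≥ 54 — meets.
  All elements met. The burden passes to the agency.
Stage 2 (agency, a preponderance, weight is at least 54): (c) net 91−34=57 ≥ 54 — meets; (d) net 84−22=62 ≥ 54 — meets.
  All elements met. The burden passes to the contractor.
Stage 3 (contractor, a scintilla of evidence, weight is at least 15): (e) net 95−52=43 ≥ 15 — meets.
  Stage 3 is satisfied; the onus moves to the agency.
Stage 4 (agency, a scintilla of evidence, weight is at least 15): (f) net 68−60=8 < 15 — fails.
  The agency does not carry Stage 4.
So the contractor prevails.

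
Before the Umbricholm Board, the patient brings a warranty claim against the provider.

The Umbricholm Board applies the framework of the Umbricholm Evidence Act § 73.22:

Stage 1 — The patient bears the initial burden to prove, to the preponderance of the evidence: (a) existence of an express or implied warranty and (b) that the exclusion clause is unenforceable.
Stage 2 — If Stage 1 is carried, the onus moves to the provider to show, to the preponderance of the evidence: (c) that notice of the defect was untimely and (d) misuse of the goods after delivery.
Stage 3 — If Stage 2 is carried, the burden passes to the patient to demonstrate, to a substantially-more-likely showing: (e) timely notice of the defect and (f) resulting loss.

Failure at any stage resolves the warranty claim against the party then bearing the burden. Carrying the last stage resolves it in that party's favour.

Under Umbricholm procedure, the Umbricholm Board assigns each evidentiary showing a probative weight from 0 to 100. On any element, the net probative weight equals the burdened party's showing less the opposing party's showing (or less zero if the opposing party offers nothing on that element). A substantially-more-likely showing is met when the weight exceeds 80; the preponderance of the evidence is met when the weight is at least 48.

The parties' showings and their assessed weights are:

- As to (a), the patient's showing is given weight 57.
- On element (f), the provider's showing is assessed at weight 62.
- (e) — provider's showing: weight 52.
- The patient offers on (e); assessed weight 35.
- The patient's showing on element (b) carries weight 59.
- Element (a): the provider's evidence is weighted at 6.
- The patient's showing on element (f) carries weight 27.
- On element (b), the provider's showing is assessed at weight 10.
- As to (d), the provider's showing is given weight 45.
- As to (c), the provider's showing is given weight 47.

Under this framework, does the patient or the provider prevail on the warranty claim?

Stage 1 (patient, the preponderance of the evidence, weight is at least 48): (a) net 57−6=51 ≥ 48 — meets; (b) net 59−10=49 ≥ 48 — meets.
  Stage 1 is satisfied; the onus moves to the provider.
Stage 2 (provider, the preponderance of the evidence, weight is at least 48): (c) 47 < 48 — fails; (d) 45 < 48 — fails.
  Stage 2 not carried; the provider fails its burden.
The analysis ends at Stage 2; the patient prevails.

patient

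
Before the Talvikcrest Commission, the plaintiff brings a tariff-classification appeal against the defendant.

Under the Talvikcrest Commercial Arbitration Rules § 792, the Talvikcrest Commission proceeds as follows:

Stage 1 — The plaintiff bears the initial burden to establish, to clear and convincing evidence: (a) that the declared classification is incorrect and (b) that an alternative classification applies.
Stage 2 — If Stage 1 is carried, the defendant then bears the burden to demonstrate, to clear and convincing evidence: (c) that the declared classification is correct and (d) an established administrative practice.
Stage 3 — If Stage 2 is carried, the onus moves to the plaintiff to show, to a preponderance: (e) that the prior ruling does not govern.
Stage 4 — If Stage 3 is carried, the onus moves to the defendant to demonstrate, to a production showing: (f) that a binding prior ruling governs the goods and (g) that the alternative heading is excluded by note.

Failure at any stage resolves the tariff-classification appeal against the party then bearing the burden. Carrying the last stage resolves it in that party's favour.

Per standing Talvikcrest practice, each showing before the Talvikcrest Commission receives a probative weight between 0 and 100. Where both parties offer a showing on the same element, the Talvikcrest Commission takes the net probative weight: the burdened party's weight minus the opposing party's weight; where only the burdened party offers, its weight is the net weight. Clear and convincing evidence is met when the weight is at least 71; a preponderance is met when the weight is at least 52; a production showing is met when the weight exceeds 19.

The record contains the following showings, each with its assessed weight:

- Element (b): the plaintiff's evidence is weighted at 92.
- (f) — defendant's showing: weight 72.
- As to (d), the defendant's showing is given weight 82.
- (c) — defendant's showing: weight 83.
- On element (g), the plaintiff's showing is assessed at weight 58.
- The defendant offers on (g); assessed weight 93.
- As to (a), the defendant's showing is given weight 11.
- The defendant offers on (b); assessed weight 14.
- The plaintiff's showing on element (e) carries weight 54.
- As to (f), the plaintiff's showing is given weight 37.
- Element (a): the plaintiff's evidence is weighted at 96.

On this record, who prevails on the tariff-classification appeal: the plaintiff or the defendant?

Stage 1 — burden on plaintiff; standard: clear and convincing evidence (weight is at least 71).
    (a): 96 − 11 = 85 ≥ 71 [met]
    (b): 92 − 14 = 78 ≥ 71 [met]
  Stage 1 is satisfied; the onus moves to the defendant.
Stage 2 — burden on defendant; standard: clear and convincing evidence (weight is at least 71).
    (c): 83 ≥ 71 [met]
    (d): 82 ≥ 71 [met]
  The defendant carries Stage 2; the plaintiff now bears the burden.
Stage 3 — burden on plaintiff; standard: a preponderance (weight is at least 52).
    (e): 54 ≥ 52 [met]
  Stage 3 carried; the burden shifts to the defendant.
Stage 4 — burden on defendant; standard: a production showing (weight exceeds 19).
    (f): 72 − 37 = 35 > 19 [met]
    (g): 93 − 58 = 35 > 19 [met]
  Stage 4 carried; the final stage is satisfied.
With every stage satisfied, the defendant prevails.

defendant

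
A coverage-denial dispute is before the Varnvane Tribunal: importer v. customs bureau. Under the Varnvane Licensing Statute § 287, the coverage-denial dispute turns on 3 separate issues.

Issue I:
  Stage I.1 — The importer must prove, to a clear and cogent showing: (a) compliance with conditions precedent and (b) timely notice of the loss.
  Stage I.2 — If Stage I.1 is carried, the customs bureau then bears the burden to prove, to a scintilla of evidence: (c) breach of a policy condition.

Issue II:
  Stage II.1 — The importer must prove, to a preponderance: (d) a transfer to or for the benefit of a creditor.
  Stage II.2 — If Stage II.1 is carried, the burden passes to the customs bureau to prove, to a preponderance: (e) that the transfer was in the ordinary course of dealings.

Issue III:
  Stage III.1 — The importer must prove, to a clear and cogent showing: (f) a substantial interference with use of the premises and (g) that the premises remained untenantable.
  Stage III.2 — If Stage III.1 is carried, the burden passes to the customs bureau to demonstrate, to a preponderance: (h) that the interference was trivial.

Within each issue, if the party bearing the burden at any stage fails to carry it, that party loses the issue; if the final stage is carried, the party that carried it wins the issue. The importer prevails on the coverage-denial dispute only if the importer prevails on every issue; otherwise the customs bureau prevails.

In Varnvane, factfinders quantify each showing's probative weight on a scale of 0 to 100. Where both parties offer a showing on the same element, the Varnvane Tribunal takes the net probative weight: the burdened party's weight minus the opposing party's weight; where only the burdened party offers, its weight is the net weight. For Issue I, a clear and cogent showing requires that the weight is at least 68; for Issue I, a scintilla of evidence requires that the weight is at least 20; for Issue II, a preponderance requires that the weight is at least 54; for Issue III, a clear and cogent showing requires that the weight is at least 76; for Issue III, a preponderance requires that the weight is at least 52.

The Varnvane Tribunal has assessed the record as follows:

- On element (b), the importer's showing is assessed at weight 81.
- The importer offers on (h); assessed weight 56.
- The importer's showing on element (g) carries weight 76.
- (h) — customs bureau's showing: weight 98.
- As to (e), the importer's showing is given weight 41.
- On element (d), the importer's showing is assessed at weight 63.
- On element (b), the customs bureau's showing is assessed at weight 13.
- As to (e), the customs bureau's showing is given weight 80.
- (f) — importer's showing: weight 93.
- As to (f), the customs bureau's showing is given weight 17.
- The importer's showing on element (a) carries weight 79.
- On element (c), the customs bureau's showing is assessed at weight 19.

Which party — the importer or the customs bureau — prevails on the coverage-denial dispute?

importer

— Issue I —
At Stage I.1 the importer must meet a clear and cogent showing (weight is at least 68): on (a) the weight is 79, which does reach 68, so (a) meets the standard; on (b) the weight is 81 less the opposing 13 gives net 68, ≥ 68, so (b) meets the standard.
  All elements met. The burden passes to the customs bureau.
At Stage I.2 the customs bureau must meet a scintilla of evidence (weight is at least 20): on (c) the weight is 19, < 20, so (c) does not meet the standard.
  The customs bureau does not carry Stage I.2.
So the importer prevails on this issue.
— Issue II —
At Stage II.1 the importer must meet a preponderance (weight is at least 54): on (d) the weight is 63, ≥ 54, so (d) meets the standard.
  All elements met. The burden passes to the customs bureau.
At Stage II.2 the customs bureau must meet a preponderance (weight is at least 54): on (e) the weight is 80 less the opposing 41 gives net 39, < 54, so (e) does not meet the standard.
  Stage II.2 not carried; the customs bureau fails its burden.
So the importer prevails on this issue.
— Issue III —
Stage III.1 — burden on importer; standard: a clear and cogent showing (weight is at least 76).
    (f): 93 − 17 = 76 ≥ 76 [met]
    (g): 76 ≥ 76 [met]
  The importer carries Stage III.1; the customs bureau now bears the burden.
Stage III.2 — burden on customs bureau; standard: a preponderance (weight is at least 52).
    (h): 98 − 56 = 42 < 52 [not met]
  Stage III.2 not carried; the customs bureau fails its burden.
So the importer prevails on this issue.
Per-issue: Issue I → importer; Issue II → importer; Issue III → importer. The importer must prevail on every issue; overall, the importer prevails.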